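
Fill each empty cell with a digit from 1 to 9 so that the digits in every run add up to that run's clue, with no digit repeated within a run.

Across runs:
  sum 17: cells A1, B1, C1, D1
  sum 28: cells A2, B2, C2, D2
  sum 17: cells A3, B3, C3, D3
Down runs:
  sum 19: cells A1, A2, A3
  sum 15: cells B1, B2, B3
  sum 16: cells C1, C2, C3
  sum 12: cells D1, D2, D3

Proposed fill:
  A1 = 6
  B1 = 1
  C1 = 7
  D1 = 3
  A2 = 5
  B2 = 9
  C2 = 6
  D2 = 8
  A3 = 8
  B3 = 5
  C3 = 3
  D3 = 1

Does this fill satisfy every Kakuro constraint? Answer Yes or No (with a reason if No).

Across: 6+1+7+3=17; 5+9+6+8=28; 8+5+3+1=17. Down: 6+5+8=19; 1+9+5=15; 7+6+3=16; 3+8+1=12. No digit repeats within any run.

Yes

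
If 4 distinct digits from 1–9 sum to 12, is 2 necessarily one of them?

Yes

Every partition of 12 into 4 distinct digits includes 2: {1,2,3,6}, {1,2,4,5}.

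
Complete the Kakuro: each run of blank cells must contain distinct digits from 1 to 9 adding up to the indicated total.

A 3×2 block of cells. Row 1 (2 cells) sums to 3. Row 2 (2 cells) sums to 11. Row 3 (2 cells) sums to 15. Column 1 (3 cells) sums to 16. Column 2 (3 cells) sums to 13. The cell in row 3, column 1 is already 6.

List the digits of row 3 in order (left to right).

6 9

3 in 2 cells must be {1,2}.
(3,2) = 15 − 6 = 9 completes the 15 across.
(1,2) = 1: the only remaining digit allowed by both the 3 across and the 13 down.
(2,2) = 13 − 10 = 3 completes the 13 down.
(1,1) = 3 − 1 = 2 completes the 3 across.
(2,1) = 11 − 3 = 8 completes the 11 across.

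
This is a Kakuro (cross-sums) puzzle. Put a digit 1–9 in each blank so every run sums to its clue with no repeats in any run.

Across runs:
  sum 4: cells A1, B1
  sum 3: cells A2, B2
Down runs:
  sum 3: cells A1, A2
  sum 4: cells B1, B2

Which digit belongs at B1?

3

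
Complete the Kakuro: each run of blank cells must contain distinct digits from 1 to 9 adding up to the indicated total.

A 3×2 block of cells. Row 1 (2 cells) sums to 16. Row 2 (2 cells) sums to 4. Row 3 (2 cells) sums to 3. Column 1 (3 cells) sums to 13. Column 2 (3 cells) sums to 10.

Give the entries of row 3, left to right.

16 in 2 cells must be {7,9}; 4 in 2 cells must be {1,3}; 3 in 2 cells must be {1,2}.
The 16 across and the 10 down share only 7, so (1,2) = 7.
Given what's placed, (2,2) must be 1 to fit the 4 across and 10 down.
(3,2) = 10 − 8 = 2 completes the 10 down.
(1,1) = 16 − 7 = 9 completes the 16 across.
(2,1) = 4 − 1 = 3 completes the 4 across.
(3,1) = 3 − 2 = 1 completes the 3 across.

1 2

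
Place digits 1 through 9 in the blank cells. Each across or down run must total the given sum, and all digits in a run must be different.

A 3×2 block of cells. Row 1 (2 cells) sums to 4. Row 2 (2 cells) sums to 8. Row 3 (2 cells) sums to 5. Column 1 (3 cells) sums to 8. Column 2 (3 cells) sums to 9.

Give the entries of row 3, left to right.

4 in 2 cells must be {1,3}.
Nothing is forced directly, so branch on (1,1), whose candidates are 1 or 3. If (1,1) = 3: that forces (1,2) = 1, (2,1) = 1, after which (2,2) would have to be in {7} for the 8 across but in {2,3,5,6} for the 9 down — contradiction. So (1,1) = 1.
(1,2) = 4 − 1 = 3 completes the 4 across.
Nothing is forced directly, so branch on (2,1), whose candidates are 2 or 3 or 5. If (2,1) = 2: then (2,2) would have to be in {6} for the 8 across but in {1,2,4,5} for the 9 down — contradiction. If (2,1) = 5: then (2,2) would have to be in {3} for the 8 across but in {1,2,4,5} for the 9 down — contradiction. So (2,1) = 3.
(2,2) = 8 − 3 = 5 completes the 8 across.
(3,1) = 8 − 4 = 4 completes the 8 down.
(3,2) = 5 − 4 = 1 completes the 5 across.

4 1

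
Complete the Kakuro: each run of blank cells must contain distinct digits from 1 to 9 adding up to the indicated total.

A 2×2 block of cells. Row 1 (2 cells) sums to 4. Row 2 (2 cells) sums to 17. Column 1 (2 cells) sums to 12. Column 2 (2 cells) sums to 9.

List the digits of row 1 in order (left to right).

3 1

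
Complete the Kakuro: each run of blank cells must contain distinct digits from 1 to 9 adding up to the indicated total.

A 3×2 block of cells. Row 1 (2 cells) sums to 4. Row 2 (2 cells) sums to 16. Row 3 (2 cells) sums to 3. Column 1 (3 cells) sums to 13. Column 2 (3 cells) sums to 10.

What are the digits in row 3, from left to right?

1, 2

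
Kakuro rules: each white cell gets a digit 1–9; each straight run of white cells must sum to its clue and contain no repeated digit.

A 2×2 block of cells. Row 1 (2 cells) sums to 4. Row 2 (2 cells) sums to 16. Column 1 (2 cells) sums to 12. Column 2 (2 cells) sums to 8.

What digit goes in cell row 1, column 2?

1

4 in 2 cells must be {1,3}; 16 in 2 cells must be {7,9}.
The 4 across and the 12 down share only 3, so (1,1) = 3.
(1,2) = 4 − 3 = 1 completes the 4 across.
(2,1) = 12 − 3 = 9 completes the 12 down.
(2,2) = 16 − 9 = 7 completes the 16 across.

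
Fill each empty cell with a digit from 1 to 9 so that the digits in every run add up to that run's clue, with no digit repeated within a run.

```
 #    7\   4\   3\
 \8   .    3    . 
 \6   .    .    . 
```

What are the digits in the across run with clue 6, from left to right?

6 in 3 cells must be {1,2,3}; 4 in 2 cells must be {1,3}; 3 in 2 cells must be {1,2}.
R1C3 = 1: the only remaining digit allowed by both the 8 across and the 3 down.
R2C2 = 4 − 3 = 1 completes the 4 down.
R2C3 = 3 − 1 = 2 completes the 3 down.
R1C1 = 8 − 4 = 4 completes the 8 across.
R2C1 = 6 − 3 = 3 completes the 6 across.

3 1 2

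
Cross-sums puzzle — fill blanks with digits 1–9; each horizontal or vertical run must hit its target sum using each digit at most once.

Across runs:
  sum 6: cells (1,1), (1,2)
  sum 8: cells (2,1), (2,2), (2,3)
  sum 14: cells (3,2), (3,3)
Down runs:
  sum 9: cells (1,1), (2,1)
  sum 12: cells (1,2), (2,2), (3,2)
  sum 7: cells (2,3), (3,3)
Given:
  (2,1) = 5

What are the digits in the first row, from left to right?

4, 2

(1,1) = 9 − 5 = 4 completes the 9 down.
(1,2) = 6 − 4 = 2 completes the 6 across.
(2,2) = 1: the only remaining digit allowed by both the 8 across and the 12 down.
(2,3) = 8 − 6 = 2 completes the 8 across.
(3,2) = 12 − 3 = 9 completes the 12 down.
(3,3) = 14 − 9 = 5 completes the 14 across.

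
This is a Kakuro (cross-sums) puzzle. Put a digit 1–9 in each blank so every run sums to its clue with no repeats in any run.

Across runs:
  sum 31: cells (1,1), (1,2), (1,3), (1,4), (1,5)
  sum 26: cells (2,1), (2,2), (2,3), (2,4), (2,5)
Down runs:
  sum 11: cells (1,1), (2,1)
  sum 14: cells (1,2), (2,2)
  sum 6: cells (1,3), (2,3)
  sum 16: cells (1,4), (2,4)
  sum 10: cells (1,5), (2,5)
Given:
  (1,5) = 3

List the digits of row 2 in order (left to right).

3 5 2 9 7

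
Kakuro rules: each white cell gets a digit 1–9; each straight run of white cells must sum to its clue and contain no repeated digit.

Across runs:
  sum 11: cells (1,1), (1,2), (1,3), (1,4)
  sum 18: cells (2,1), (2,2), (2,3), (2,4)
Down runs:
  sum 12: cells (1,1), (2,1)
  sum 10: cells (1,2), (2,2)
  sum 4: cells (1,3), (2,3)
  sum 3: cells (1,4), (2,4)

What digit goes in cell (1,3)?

11 in 4 cells must be {1,2,3,5}; 4 in 2 cells must be {1,3}; 3 in 2 cells must be {1,2}.
Nothing is forced directly, so branch on (1,3), whose candidates are 1 or 3. If (1,3) = 1: that forces (1,4) = 2, (2,3) = 3, (2,4) = 1, (1,2) = 3, after which (2,2) would have to be in {5,6,8,9} for the 18 across but in {7} for the 10 down — contradiction. So (1,3) = 3.

3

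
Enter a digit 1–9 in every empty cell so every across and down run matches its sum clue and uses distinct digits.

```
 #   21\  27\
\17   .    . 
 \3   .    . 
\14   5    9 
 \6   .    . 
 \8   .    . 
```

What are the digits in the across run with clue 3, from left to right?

17 in 2 cells must be {8,9}; 3 in 2 cells must be {1,2}.
Given what's placed, R1C2 must be 8 to fit the 17 across and 27 down.
R1C1 = 17 − 8 = 9 completes the 17 across.
Nothing is forced directly, so branch on R2C1, whose candidates are 1 or 2. If R2C1 = 1: that forces R2C2 = 2, R5C1 = 2, after which R5C2 would have to be in {6} for the 8 across but in {1,3,5,7} for the 27 down — contradiction. So R2C1 = 2.
R2C2 = 3 − 2 = 1 completes the 3 across.

2 1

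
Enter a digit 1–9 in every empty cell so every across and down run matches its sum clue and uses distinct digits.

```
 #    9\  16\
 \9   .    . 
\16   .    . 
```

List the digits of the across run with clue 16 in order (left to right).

7, 9

16 in 2 cells must be {7,9}.
The 9 across and the 16 down share only 7, so R1C2 = 7.
The 16 across and the 9 down share only 7, so R2C1 = 7.
R2C2 = 16 − 7 = 9 completes the 16 across.
R1C1 = 9 − 7 = 2 completes the 9 across.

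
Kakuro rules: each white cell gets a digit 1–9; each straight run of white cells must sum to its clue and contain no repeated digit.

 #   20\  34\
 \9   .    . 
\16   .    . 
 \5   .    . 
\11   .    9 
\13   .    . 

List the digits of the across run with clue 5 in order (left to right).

16 in 2 cells must be {7,9}; 34 in 5 cells must be {4,6,7,8,9}.
Given what's placed, R2C2 must be 7 to fit the 16 across and 34 down.
Given what's placed, R3C2 must be 4 to fit the 5 across and 34 down.
R4C1 = 11 − 9 = 2 completes the 11 across.
R2C1 = 16 − 7 = 9 completes the 16 across.
R3C1 = 5 − 4 = 1 completes the 5 across.

1 4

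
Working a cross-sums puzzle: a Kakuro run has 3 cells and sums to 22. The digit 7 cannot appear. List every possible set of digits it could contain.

3 distinct digits from 1–9 sum between 6 and 24.
Dropping sets that contain 7.
Only one set works: {5,8,9}.

{5,8,9}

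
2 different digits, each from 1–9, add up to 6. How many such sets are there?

2 distinct digits from 1–9 sum between 3 and 17.
Enumerating: {1,5}, {2,4}.

2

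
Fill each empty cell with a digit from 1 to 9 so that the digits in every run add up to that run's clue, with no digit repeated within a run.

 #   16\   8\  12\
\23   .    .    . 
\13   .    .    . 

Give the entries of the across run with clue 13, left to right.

23 in 3 cells must be {6,8,9}; 16 in 2 cells must be {7,9}.
The 23 across and the 16 down share only 9, so R1C1 = 9.
Given what's placed, R1C2 must be 6 to fit the 23 across and 8 down.
R1C3 = 23 − 15 = 8 completes the 23 across.
R2C1 = 16 − 9 = 7 completes the 16 down.
R2C2 = 8 − 6 = 2 completes the 8 down.
R2C3 = 13 − 9 = 4 completes the 13 across.

7 2 4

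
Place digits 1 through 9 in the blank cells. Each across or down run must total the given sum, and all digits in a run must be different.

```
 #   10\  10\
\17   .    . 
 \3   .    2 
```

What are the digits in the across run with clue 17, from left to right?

17 in 2 cells must be {8,9}; 3 in 2 cells must be {1,2}.
R1C2 = 10 − 2 = 8 completes the 10 down.
R2C1 = 3 − 2 = 1 completes the 3 across.
R1C1 = 17 − 8 = 9 completes the 17 across.

9 8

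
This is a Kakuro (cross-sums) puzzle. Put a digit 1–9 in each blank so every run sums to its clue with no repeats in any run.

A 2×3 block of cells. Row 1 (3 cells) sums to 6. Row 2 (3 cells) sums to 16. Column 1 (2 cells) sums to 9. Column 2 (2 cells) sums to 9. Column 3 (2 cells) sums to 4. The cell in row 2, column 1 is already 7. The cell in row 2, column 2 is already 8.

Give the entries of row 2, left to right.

7, 8, 1

6 in 3 cells must be {1,2,3}; 4 in 2 cells must be {1,3}.
(1,1) = 9 − 7 = 2 completes the 9 down.
(1,2) = 9 − 8 = 1 completes the 9 down.
(1,3) = 6 − 3 = 3 completes the 6 across.
(2,3) = 16 − 15 = 1 completes the 16 across.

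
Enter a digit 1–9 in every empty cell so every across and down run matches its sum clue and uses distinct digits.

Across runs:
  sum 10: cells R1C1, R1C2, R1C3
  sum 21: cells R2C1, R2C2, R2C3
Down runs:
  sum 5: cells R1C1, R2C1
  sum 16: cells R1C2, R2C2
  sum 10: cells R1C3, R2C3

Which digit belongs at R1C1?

1

16 in 2 cells must be {7,9}.
The 10 across and the 16 down share only 7, so R1C2 = 7.
The 21 across and the 5 down share only 4, so R2C1 = 4.
R2C2 = 16 − 7 = 9 completes the 16 down.
R2C3 = 21 − 13 = 8 completes the 21 across.
R1C1 = 5 − 4 = 1 completes the 5 down.
R1C3 = 10 − 8 = 2 completes the 10 across.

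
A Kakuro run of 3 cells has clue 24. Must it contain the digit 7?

The only way to make 24 from 3 distinct digits is {7,8,9}, which contains 7.

Yes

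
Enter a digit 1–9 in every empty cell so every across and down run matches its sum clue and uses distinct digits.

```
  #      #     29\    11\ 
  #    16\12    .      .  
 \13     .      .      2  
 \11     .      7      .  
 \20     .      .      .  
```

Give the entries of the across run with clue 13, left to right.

6 5 2

29 in 4 cells must be {5,7,8,9}; 11 in 4 cells must be {1,2,3,5}.
No cell is forced outright now. R1C3 can only be 3 or 5 (the digits allowed by both its 12 across and its 11 down). If R1C3 = 5: then R1C2 would have to be in {7} for the 12 across but in {5,8,9} for the 29 down — contradiction. So R1C3 = 3.
R1C2 = 12 − 3 = 9 completes the 12 across.
Given what's placed, R3C3 must be 1 to fit the 11 across and 11 down.
R4C3 = 11 − 6 = 5 completes the 11 down.
R3C1 = 11 − 8 = 3 completes the 11 across.
R4C2 = 8: the only remaining digit allowed by both the 20 across and the 29 down.
R2C2 = 29 − 24 = 5 completes the 29 down.
R4C1 = 20 − 13 = 7 completes the 20 across.
R2C1 = 13 − 7 = 6 completes the 13 across.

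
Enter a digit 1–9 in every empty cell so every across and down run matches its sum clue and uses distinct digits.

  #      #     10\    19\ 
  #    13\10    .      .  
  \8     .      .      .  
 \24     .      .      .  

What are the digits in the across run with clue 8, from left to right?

5, 1, 2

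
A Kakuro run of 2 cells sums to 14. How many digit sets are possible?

2 distinct digits from 1–9 sum between 3 and 17.
Enumerating: {5,9}, {6,8}.

2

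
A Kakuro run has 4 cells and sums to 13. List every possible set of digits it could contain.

{1,2,3,7}; {1,2,4,6}; {1,3,4,5}

4 distinct digits from 1–9 sum between 10 and 30.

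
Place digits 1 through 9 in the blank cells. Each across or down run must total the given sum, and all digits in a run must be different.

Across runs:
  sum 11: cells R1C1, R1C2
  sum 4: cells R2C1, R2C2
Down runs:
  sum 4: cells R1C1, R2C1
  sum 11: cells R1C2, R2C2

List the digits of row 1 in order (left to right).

4 in 2 cells must be {1,3}.
The 11 across and the 4 down share only 3, so R1C1 = 3.
R1C2 = 11 − 3 = 8 completes the 11 across.
R2C1 = 4 − 3 = 1 completes the 4 down.
R2C2 = 4 − 1 = 3 completes the 4 across.

3 8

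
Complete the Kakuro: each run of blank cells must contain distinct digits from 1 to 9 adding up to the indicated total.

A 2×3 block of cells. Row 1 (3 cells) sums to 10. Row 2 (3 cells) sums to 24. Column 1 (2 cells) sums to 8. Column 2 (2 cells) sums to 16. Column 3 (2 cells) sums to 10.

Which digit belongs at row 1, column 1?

24 in 3 cells must be {7,8,9}; 16 in 2 cells must be {7,9}.
The 10 across and the 16 down share only 7, so (1,2) = 7.
The 24 across and the 8 down share only 7, so (2,1) = 7.
(2,2) = 16 − 7 = 9 completes the 16 down.
(2,3) = 24 − 16 = 8 completes the 24 across.
(1,1) = 8 − 7 = 1 completes the 8 down.
(1,3) = 10 − 8 = 2 completes the 10 across.

1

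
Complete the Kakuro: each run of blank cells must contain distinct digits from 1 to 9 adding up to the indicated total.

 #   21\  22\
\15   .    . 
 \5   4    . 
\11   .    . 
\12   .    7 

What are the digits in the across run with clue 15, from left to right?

R2C2 = 5 − 4 = 1 completes the 5 across.
R4C1 = 12 − 7 = 5 completes the 12 across.
Given what's placed, R1C1 must be 9 to fit the 15 across and 21 down.
R1C2 = 15 − 9 = 6 completes the 15 across.
R3C1 = 21 − 18 = 3 completes the 21 down.
R3C2 = 11 − 3 = 8 completes the 11 across.

9 6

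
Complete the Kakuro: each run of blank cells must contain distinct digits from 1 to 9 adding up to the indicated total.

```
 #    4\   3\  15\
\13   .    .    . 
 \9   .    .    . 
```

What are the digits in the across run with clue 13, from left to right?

3 1 9

4 in 2 cells must be {1,3}; 3 in 2 cells must be {1,2}.
The 9 across and the 15 down share only 6, so R2C3 = 6.
R1C3 = 15 − 6 = 9 completes the 15 down.
Given what's placed, R2C1 must be 1 to fit the 9 across and 4 down.
R2C2 = 9 − 7 = 2 completes the 9 across.
R1C1 = 4 − 1 = 3 completes the 4 down.
R1C2 = 13 − 12 = 1 completes the 13 across.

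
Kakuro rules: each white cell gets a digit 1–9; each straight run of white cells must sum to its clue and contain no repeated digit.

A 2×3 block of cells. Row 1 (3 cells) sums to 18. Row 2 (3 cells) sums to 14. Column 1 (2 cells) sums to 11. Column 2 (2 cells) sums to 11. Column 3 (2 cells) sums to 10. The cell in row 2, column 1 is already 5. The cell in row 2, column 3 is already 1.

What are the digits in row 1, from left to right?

6 3 9

(1,1) = 11 − 5 = 6 completes the 11 down.
(1,3) = 10 − 1 = 9 completes the 10 down.
(2,2) = 14 − 6 = 8 completes the 14 across.
(1,2) = 18 − 15 = 3 completes the 18 across.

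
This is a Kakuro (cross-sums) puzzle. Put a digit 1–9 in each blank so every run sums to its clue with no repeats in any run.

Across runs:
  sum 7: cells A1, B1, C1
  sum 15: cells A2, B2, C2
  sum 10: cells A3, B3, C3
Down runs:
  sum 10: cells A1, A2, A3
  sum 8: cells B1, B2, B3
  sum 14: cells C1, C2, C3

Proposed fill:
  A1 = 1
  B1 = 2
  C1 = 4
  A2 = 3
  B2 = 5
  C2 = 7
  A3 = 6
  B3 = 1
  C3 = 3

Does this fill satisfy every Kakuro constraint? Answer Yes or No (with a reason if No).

Yes

Across: 1+2+4=7; 3+5+7=15; 6+1+3=10. Down: 1+3+6=10; 2+5+1=8; 4+7+3=14. No digit repeats within any run.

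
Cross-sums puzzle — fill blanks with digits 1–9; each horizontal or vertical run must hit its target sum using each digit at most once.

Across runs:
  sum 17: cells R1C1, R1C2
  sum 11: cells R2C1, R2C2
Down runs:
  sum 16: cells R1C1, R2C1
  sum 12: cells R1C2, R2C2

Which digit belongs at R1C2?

8

17 in 2 cells must be {8,9}; 16 in 2 cells must be {7,9}.
The 17 across and the 16 down share only 9, so R1C1 = 9.
R1C2 = 17 − 9 = 8 completes the 17 across.
R2C1 = 16 − 9 = 7 completes the 16 down.
R2C2 = 11 − 7 = 4 completes the 11 across.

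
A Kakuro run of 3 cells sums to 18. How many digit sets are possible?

3 distinct digits from 1–9 sum between 6 and 24.

7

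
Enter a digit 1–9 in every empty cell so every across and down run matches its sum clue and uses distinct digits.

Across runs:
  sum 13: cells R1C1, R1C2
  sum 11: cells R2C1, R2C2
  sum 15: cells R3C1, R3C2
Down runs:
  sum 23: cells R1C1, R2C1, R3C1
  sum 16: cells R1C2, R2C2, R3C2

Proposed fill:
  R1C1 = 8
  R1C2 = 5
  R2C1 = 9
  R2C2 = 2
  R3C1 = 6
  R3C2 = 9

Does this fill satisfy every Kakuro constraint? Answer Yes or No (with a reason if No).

Yes

Across: 8+5=13; 9+2=11; 6+9=15. Down: 8+9+6=23; 5+2+9=16. No digit repeats within any run.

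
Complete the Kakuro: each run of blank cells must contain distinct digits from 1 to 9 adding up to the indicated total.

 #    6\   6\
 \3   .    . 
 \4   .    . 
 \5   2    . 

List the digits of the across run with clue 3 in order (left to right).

1, 2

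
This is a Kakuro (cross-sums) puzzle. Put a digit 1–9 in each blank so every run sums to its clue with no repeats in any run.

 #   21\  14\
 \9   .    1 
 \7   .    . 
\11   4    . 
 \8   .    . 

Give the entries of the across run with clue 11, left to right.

R1C1 = 9 − 1 = 8 completes the 9 across.
R3C2 = 11 − 4 = 7 completes the 11 across.
R4C2 = 2: the only remaining digit allowed by both the 8 across and the 14 down.
R2C2 = 14 − 10 = 4 completes the 14 down.
R4C1 = 8 − 2 = 6 completes the 8 across.
R2C1 = 7 − 4 = 3 completes the 7 across.

4 7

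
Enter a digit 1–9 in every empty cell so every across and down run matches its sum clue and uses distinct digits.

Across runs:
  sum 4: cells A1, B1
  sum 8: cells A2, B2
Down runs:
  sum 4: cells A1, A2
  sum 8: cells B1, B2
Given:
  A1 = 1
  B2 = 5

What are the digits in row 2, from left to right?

3 5

4 in 2 cells must be {1,3}.
B1 = 4 − 1 = 3 completes the 4 across.
A2 = 8 − 5 = 3 completes the 8 across.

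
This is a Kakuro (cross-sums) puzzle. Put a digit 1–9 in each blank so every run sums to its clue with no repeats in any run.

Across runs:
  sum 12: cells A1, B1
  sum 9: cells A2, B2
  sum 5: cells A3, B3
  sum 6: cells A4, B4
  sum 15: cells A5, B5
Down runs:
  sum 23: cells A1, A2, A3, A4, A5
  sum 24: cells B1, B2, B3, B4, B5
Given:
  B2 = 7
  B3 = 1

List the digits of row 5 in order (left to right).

A2 = 9 − 7 = 2 completes the 9 across.
A3 = 5 − 1 = 4 completes the 5 across.
No cell is forced outright now. A4 can only be 1 or 5 (the digits allowed by both its 6 across and its 23 down). If A4 = 5: then B4 would have to be in {1} for the 6 across but in {2,3,4,5,6,8,9} for the 24 down — contradiction. So A4 = 1.
B4 = 6 − 1 = 5 completes the 6 across.
Nothing is forced directly, so branch on A1, whose candidates are 7 or 9. If A1 = 7: then B1 would have to be in {5} for the 12 across but in {2,3,8,9} for the 24 down — contradiction. So A1 = 9.
B1 = 12 − 9 = 3 completes the 12 across.
A5 = 23 − 16 = 7 completes the 23 down.
B5 = 15 − 7 = 8 completes the 15 across.

7 8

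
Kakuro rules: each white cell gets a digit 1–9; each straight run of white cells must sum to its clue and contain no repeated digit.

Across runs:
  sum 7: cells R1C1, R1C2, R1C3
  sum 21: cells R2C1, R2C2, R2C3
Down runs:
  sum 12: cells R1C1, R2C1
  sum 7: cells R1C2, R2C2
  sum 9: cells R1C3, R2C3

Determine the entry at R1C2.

1

7 in 3 cells must be {1,2,4}.
The 7 across and the 12 down share only 4, so R1C1 = 4.
R2C1 = 12 − 4 = 8 completes the 12 down.
Nothing is forced directly, so branch on R2C2, whose candidates are 4 or 6. If R2C2 = 4: then R1C2 would have to be in {1,2} for the 7 across but in {3} for the 7 down — contradiction. So R2C2 = 6.
R1C2 = 7 − 6 = 1 completes the 7 down.
R1C3 = 7 − 5 = 2 completes the 7 across.
R2C3 = 21 − 14 = 7 completes the 21 across.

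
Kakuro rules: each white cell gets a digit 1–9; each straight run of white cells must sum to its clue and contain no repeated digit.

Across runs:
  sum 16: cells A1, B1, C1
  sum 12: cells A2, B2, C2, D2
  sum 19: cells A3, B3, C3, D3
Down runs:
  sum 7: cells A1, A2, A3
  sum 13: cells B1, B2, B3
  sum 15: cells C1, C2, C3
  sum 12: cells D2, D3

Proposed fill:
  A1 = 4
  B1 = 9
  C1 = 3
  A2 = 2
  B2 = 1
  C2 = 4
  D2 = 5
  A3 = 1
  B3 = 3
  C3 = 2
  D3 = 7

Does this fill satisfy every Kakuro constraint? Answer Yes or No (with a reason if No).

No — the across run A3–D3 sums to 13, not 19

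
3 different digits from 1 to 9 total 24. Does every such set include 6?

No

The only way to make 24 from 3 distinct digits is {7,8,9}, which does not contain 6.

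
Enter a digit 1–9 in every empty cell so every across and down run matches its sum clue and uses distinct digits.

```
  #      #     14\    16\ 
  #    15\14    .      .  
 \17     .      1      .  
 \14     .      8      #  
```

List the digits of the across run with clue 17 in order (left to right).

9, 1, 7

16 in 2 cells must be {7,9}.
R1C2 = 14 − 9 = 5 completes the 14 down.
R1C3 = 14 − 5 = 9 completes the 14 across.
R2C3 = 16 − 9 = 7 completes the 16 down.
R3C1 = 14 − 8 = 6 completes the 14 across.
R2C1 = 17 − 8 = 9 completes the 17 across.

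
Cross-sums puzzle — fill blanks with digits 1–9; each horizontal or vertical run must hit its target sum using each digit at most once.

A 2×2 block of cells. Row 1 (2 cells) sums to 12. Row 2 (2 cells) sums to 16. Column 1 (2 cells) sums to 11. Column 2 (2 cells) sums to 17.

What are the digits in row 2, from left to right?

16 in 2 cells must be {7,9}; 17 in 2 cells must be {8,9}.
The 16 across and the 17 down share only 9, so (2,2) = 9.
(1,2) = 17 − 9 = 8 completes the 17 down.
(2,1) = 16 − 9 = 7 completes the 16 across.
(1,1) = 12 − 8 = 4 completes the 12 across.

7 9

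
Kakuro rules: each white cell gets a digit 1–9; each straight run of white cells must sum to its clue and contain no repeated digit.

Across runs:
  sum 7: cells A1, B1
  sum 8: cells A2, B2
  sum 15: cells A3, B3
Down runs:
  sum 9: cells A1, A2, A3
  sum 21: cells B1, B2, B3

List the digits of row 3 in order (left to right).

6 9

The 15 across and the 9 down share only 6, so A3 = 6.
B3 = 15 − 6 = 9 completes the 15 across.
Nothing is forced directly, so branch on A1, whose candidates are 1 or 2. If A1 = 1: then B1 would have to be in {6} for the 7 across but in {4,5,7,8} for the 21 down — contradiction. So A1 = 2.
B1 = 7 − 2 = 5 completes the 7 across.
A2 = 9 − 8 = 1 completes the 9 down.
B2 = 8 − 1 = 7 completes the 8 across.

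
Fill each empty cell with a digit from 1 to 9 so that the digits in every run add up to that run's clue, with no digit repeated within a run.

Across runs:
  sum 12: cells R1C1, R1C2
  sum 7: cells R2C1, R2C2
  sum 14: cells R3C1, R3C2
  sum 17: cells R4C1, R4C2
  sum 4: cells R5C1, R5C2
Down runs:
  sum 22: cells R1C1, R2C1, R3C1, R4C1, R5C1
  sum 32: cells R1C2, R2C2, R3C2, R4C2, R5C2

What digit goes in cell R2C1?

17 in 2 cells must be {8,9}; 4 in 2 cells must be {1,3}.
Only 3 fits R5C2 under both its across sum 4 and down sum 32.
Given what's placed, R2C2 must be 5 to fit the 7 across and 32 down.
R5C1 = 4 − 3 = 1 completes the 4 across.
R2C1 = 7 − 5 = 2 completes the 7 across.

2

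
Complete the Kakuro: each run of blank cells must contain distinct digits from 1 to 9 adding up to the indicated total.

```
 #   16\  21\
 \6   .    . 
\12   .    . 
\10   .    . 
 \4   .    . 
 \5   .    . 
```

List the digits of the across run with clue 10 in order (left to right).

6 4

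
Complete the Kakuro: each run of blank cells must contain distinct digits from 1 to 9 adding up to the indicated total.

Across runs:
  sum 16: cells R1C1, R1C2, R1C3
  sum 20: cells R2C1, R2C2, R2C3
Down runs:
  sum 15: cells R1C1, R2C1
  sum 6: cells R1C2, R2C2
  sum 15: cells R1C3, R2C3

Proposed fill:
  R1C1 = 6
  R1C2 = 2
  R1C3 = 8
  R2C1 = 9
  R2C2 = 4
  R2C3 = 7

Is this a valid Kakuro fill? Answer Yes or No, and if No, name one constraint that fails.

Across: 6+2+8=16; 9+4+7=20. Down: 6+9=15; 2+4=6; 8+7=15. No digit repeats within any run.

Yes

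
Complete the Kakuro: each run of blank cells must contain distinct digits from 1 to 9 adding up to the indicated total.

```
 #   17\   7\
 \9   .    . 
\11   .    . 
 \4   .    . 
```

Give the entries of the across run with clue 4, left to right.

4 in 2 cells must be {1,3}; 7 in 3 cells must be {1,2,4}.
The 4 across and the 7 down share only 1, so R3C2 = 1.
R3C1 = 4 − 1 = 3 completes the 4 across.
Nothing is forced directly, so branch on R1C2, whose candidates are 2 or 4. If R1C2 = 2: then R1C1 would have to be in {7} for the 9 across but in {5,6,8,9} for the 17 down — contradiction. So R1C2 = 4.
R1C1 = 9 − 4 = 5 completes the 9 across.
R2C1 = 17 − 8 = 9 completes the 17 down.
R2C2 = 11 − 9 = 2 completes the 11 across.

3 1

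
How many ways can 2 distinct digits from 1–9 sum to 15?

2

2 distinct digits from 1–9 sum between 3 and 17.
Enumerating: {6,9}, {7,8}.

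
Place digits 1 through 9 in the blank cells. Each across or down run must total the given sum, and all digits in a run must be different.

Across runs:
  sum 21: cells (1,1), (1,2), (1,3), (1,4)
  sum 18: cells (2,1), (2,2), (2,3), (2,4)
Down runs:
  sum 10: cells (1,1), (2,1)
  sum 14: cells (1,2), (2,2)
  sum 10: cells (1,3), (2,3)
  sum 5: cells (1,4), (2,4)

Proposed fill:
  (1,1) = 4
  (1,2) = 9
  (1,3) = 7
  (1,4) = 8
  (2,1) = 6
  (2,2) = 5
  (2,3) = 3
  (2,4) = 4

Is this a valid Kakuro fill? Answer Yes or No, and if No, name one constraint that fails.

No — the across run (1,1)–(1,4) sums to 28, not 21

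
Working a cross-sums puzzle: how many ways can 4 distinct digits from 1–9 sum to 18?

4 distinct digits from 1–9 sum between 10 and 30.

11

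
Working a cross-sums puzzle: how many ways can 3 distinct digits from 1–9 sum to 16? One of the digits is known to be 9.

3

3 distinct digits from 1–9 sum between 6 and 24.
Keeping only sets containing 9.
Enumerating: {1,6,9}, {2,5,9}, {3,4,9}.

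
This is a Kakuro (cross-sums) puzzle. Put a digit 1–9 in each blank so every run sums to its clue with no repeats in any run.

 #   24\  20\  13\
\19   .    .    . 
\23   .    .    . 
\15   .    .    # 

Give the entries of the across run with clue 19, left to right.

9 3 7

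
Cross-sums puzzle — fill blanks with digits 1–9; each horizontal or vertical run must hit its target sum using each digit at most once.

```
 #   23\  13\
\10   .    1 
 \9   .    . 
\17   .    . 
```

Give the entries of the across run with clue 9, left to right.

17 in 2 cells must be {8,9}; 23 in 3 cells must be {6,8,9}.
R1C1 = 10 − 1 = 9 completes the 10 across.
R3C1 = 8: the only remaining digit allowed by both the 17 across and the 23 down.
R3C2 = 17 − 8 = 9 completes the 17 across.
R2C1 = 23 − 17 = 6 completes the 23 down.
R2C2 = 9 − 6 = 3 completes the 9 across.

6 3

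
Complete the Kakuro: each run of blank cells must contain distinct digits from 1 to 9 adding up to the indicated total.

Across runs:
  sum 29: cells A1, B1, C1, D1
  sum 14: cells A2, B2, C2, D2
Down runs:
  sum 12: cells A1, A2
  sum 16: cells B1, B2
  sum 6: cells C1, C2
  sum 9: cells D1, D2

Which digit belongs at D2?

2

29 in 4 cells must be {5,7,8,9}; 16 in 2 cells must be {7,9}.
Only 5 fits C1 under both its across sum 29 and down sum 6.
The 14 across and the 16 down share only 7, so B2 = 7.
C2 = 6 − 5 = 1 completes the 6 down.
B1 = 16 − 7 = 9 completes the 16 down.
A2 = 4: the only remaining digit allowed by both the 14 across and the 12 down.
D2 = 14 − 12 = 2 completes the 14 across.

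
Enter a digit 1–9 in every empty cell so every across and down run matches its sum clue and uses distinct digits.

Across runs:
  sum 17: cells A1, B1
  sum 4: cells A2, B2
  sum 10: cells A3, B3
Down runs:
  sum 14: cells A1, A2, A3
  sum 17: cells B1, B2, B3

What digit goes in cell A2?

17 in 2 cells must be {8,9}; 4 in 2 cells must be {1,3}.
Nothing is forced directly, so branch on A2, whose candidates are 1 or 3. If A2 = 3: that forces A1 = 9, B1 = 8, after which B2 would have to be in {1} for the 4 across but in {2,3,4,5,6,7} for the 17 down — contradiction. So A2 = 1.
B2 = 4 − 1 = 3 completes the 4 across.
Nothing is forced directly, so branch on A1, whose candidates are 8 or 9. If A1 = 8: that forces B1 = 9, after which A3 would have to be in {1,2,3,4,6,7,8,9} for the 10 across but in {5} for the 14 down — contradiction. So A1 = 9.
B1 = 17 − 9 = 8 completes the 17 across.
A3 = 14 − 10 = 4 completes the 14 down.
B3 = 10 − 4 = 6 completes the 10 across.

1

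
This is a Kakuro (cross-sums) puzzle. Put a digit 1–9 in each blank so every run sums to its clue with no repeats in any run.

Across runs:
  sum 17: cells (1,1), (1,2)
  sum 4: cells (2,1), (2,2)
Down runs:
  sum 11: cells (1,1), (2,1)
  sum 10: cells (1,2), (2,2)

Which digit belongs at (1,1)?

17 in 2 cells must be {8,9}; 4 in 2 cells must be {1,3}.
The 4 across and the 11 down share only 3, so (2,1) = 3.
(2,2) = 4 − 3 = 1 completes the 4 across.
(1,1) = 11 − 3 = 8 completes the 11 down.
(1,2) = 17 − 8 = 9 completes the 17 across.

8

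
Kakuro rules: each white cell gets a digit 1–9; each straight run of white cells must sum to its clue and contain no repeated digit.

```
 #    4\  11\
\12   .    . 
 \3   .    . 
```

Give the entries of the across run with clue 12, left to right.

3 9

3 in 2 cells must be {1,2}; 4 in 2 cells must be {1,3}.
The 12 across and the 4 down share only 3, so R1C1 = 3.
R1C2 = 12 − 3 = 9 completes the 12 across.
R2C1 = 4 − 3 = 1 completes the 4 down.
R2C2 = 3 − 1 = 2 completes the 3 across.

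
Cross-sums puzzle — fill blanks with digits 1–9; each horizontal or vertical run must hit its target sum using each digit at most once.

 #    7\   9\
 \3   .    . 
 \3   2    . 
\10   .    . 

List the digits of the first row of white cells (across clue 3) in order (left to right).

1 2

3 in 2 cells must be {1,2}; 7 in 3 cells must be {1,2,4}.
R1C1 = 1: the only remaining digit allowed by both the 3 across and the 7 down.
R1C2 = 3 − 1 = 2 completes the 3 across.
R2C2 = 3 − 2 = 1 completes the 3 across.
R3C1 = 7 − 3 = 4 completes the 7 down.
R3C2 = 10 − 4 = 6 completes the 10 across.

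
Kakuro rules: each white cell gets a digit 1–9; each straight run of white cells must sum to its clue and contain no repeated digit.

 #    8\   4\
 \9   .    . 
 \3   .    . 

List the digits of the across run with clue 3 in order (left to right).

3 in 2 cells must be {1,2}; 4 in 2 cells must be {1,3}.
The 3 across and the 4 down share only 1, so R2C2 = 1.
R1C2 = 4 − 1 = 3 completes the 4 down.
R2C1 = 3 − 1 = 2 completes the 3 across.
R1C1 = 9 − 3 = 6 completes the 9 across.

2, 1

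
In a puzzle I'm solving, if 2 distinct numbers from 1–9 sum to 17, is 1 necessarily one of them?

No

The only way to make 17 from 2 distinct digits is {8,9}, which does not contain 1.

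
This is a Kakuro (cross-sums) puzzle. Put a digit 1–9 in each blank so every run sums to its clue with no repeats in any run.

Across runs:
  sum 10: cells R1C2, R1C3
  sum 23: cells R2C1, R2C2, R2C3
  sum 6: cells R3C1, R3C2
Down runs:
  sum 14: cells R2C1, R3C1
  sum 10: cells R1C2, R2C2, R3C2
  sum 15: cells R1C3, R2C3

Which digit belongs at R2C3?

8

23 in 3 cells must be {6,8,9}.
The 23 across and the 10 down share only 6, so R2C2 = 6.
Intersecting the 6 across with the 14 down forces R3C1 = 5.
R3C2 = 6 − 5 = 1 completes the 6 across.
R1C2 = 10 − 7 = 3 completes the 10 down.
R1C3 = 10 − 3 = 7 completes the 10 across.
R2C1 = 14 − 5 = 9 completes the 14 down.
R2C3 = 23 − 15 = 8 completes the 23 across.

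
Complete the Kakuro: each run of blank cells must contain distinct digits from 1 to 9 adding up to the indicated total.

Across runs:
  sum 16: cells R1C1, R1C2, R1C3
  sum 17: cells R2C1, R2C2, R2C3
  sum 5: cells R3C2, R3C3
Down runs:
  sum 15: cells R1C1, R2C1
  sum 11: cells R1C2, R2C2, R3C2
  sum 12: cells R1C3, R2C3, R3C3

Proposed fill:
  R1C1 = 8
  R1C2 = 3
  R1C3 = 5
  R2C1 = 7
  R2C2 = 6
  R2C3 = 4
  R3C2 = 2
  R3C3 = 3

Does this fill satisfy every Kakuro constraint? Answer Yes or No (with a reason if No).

Yes

Across: 8+3+5=16; 7+6+4=17; 2+3=5. Down: 8+7=15; 3+6+2=11; 5+4+3=12. No digit repeats within any run.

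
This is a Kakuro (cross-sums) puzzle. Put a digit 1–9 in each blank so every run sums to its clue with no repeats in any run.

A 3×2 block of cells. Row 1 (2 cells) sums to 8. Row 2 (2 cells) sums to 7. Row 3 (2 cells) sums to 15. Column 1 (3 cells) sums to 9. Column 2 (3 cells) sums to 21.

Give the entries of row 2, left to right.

The 15 across and the 9 down share only 6, so (3,1) = 6.
(3,2) = 15 − 6 = 9 completes the 15 across.
Nothing is forced directly, so branch on (1,1), whose candidates are 1 or 2. If (1,1) = 2: then (1,2) would have to be in {6} for the 8 across but in {4,5,7,8} for the 21 down — contradiction. So (1,1) = 1.
(1,2) = 8 − 1 = 7 completes the 8 across.
(2,1) = 9 − 7 = 2 completes the 9 down.
(2,2) = 7 − 2 = 5 completes the 7 across.

2 5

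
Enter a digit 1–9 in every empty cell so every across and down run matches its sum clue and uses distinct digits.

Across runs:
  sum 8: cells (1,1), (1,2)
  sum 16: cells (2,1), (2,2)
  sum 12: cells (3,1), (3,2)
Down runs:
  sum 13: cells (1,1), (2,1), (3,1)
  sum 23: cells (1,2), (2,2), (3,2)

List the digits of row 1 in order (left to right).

16 in 2 cells must be {7,9}; 23 in 3 cells must be {6,8,9}.
The 8 across and the 23 down share only 6, so (1,2) = 6.
Given what's placed, (2,2) must be 9 to fit the 16 across and 23 down.
(3,2) = 23 − 15 = 8 completes the 23 down.
(1,1) = 8 − 6 = 2 completes the 8 across.
(2,1) = 16 − 9 = 7 completes the 16 across.
(3,1) = 12 − 8 = 4 completes the 12 across.

2, 6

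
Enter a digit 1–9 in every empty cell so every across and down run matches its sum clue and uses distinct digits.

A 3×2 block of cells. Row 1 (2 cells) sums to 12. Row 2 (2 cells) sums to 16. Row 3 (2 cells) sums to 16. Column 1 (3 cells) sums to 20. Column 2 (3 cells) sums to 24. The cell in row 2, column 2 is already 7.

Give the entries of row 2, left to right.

16 in 2 cells must be {7,9}; 24 in 3 cells must be {7,8,9}.
(2,1) = 16 − 7 = 9 completes the 16 across.
(3,1) = 7: the only remaining digit allowed by both the 16 across and the 20 down.
(3,2) = 16 − 7 = 9 completes the 16 across.
(1,1) = 20 − 16 = 4 completes the 20 down.
(1,2) = 12 − 4 = 8 completes the 12 across.

9, 7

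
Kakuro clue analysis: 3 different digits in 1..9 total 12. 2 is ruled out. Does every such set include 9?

No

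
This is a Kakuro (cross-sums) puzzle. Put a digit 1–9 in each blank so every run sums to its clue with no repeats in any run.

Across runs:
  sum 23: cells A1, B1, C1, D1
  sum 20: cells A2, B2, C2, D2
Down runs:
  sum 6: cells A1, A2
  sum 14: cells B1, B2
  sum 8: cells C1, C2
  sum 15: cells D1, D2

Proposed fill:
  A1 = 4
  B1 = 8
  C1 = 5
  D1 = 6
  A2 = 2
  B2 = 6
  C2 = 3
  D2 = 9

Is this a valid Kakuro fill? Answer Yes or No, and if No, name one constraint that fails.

Across: 4+8+5+6=23; 2+6+3+9=20. Down: 4+2=6; 8+6=14; 5+3=8; 6+9=15. No digit repeats within any run.

Yes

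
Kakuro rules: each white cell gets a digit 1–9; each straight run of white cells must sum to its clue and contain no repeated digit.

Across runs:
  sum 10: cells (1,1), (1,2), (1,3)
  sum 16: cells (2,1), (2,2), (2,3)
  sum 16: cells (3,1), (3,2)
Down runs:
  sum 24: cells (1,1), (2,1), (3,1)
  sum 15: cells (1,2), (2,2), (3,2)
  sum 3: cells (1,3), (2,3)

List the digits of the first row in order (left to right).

16 in 2 cells must be {7,9}; 24 in 3 cells must be {7,8,9}; 3 in 2 cells must be {1,2}.
Only 7 fits (1,1) under both its across sum 10 and down sum 24.
Given what's placed, (3,1) must be 9 to fit the 16 across and 24 down.
(3,2) = 16 − 9 = 7 completes the 16 across.
(1,2) = 2: the only remaining digit allowed by both the 10 across and the 15 down.
(1,3) = 10 − 9 = 1 completes the 10 across.

7, 2, 1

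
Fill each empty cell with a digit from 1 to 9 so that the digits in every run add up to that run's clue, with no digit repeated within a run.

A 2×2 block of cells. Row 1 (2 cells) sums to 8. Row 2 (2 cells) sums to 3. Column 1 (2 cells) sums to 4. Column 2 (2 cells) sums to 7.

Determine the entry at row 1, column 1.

3 in 2 cells must be {1,2}; 4 in 2 cells must be {1,3}.
The 3 across and the 4 down share only 1, so (2,1) = 1.
(2,2) = 3 − 1 = 2 completes the 3 across.
(1,1) = 4 − 1 = 3 completes the 4 down.
(1,2) = 8 − 3 = 5 completes the 8 across.

3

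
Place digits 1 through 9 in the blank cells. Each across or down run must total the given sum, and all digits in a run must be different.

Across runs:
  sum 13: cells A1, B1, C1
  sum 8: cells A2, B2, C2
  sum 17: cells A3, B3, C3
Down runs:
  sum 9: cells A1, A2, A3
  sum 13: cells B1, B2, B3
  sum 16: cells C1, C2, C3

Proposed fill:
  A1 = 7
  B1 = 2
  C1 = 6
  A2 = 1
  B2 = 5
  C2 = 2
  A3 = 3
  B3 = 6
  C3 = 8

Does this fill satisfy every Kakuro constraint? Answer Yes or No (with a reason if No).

No — the down run A1–A3 sums to 11, not 9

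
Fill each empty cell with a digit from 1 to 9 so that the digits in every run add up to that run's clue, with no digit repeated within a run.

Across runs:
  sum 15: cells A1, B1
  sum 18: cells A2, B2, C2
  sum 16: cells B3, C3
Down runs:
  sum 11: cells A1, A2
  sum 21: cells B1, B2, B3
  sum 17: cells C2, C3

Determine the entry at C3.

9

16 in 2 cells must be {7,9}; 17 in 2 cells must be {8,9}.
The 16 across and the 17 down share only 9, so C3 = 9.
C2 = 17 − 9 = 8 completes the 17 down.
B3 = 16 − 9 = 7 completes the 16 across.
No cell is forced outright now. B2 can only be 6 or 9 (the digits allowed by both its 18 across and its 21 down). If B2 = 9: then B1 would have to be in {6,7,8,9} for the 15 across but in {5} for the 21 down — contradiction. So B2 = 6.
B1 = 21 − 13 = 8 completes the 21 down.
A2 = 18 − 14 = 4 completes the 18 across.
A1 = 15 − 8 = 7 completes the 15 across.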